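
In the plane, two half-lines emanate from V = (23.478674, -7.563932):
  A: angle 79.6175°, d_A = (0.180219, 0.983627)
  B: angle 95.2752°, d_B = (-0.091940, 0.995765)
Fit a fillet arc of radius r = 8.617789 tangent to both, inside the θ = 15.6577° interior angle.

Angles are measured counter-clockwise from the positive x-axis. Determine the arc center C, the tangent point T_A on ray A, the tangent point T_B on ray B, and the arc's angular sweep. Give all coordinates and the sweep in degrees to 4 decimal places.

center=(26.2975,55.6396) T_A=(34.7742,54.0865) T_B=(17.7162,54.8473) sweep=164.3423

bisector direction at 87.4464° = (0.044555,0.999007)
center distance |VC| = r/sin(θ/2) = 8.617789/sin(7.8289°) = 63.266347
C = V + |VC|·bis = (26.2975,55.6396)
T_A = V + ((C−V)·d_A)·d_A = V + 62.6767·d_A = (34.7742,54.0865)
T_B = V + ((C−V)·d_B)·d_B = V + 62.6767·d_B = (17.7162,54.8473)
sweep = 180° − θ = 164.3423°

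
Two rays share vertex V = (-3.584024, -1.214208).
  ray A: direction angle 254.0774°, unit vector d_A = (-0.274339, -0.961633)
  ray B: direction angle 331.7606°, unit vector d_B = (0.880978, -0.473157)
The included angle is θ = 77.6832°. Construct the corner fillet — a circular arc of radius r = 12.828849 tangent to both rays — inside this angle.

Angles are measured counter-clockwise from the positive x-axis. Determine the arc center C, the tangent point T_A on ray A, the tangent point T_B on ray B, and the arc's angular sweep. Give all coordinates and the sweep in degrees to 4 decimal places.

center=(4.3818,-20.0546) T_A=(-7.9548,-16.5351) T_B=(10.4519,-8.7526) sweep=102.3168

bisector direction at 292.9190° = (0.389429,-0.921056)
center distance |VC| = r/sin(θ/2) = 12.828849/sin(38.8416°) = 20.455155
C = V + |VC|·bis = (4.3818,-20.0546)
T_A = V + ((C−V)·d_A)·d_A = V + 15.9322·d_A = (-7.9548,-16.5351)
T_B = V + ((C−V)·d_B)·d_B = V + 15.9322·d_B = (10.4519,-8.7526)
sweep = 180° − θ = 102.3168°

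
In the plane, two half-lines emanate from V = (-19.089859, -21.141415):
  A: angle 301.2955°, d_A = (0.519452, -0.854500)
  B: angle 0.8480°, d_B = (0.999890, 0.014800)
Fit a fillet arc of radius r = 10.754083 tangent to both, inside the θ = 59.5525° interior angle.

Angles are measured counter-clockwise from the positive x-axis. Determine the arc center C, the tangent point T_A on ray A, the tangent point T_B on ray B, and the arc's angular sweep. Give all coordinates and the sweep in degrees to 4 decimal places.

bisector direction at 331.0718° = (0.875226,-0.483714)
center distance |VC| = r/sin(θ/2) = 10.754083/sin(29.7763°) = 21.654803
C = V + |VC|·bis = (-0.1370,-31.6161)
T_A = V + ((C−V)·d_A)·d_A = V + 18.7957·d_A = (-9.3264,-37.2024)
T_B = V + ((C−V)·d_B)·d_B = V + 18.7957·d_B = (-0.2962,-20.8632)
sweep = 180° − θ = 120.4475°

center=(-0.1370,-31.6161) T_A=(-9.3264,-37.2024) T_B=(-0.2962,-20.8632) sweep=120.4475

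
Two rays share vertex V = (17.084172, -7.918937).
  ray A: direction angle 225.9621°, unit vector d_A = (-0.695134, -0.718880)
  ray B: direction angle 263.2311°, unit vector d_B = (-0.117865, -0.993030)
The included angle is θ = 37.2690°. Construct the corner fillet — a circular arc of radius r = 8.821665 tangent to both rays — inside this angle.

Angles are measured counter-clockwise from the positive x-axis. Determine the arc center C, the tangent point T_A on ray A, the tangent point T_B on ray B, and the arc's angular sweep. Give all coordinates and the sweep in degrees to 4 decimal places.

center=(5.2405,-32.8577) T_A=(-1.1012,-26.7255) T_B=(14.0007,-33.8975) sweep=142.7310

bisector direction at 244.5966° = (-0.428989,-0.903310)
center distance |VC| = r/sin(θ/2) = 8.821665/sin(18.6345°) = 27.608258
C = V + |VC|·bis = (5.2405,-32.8577)
T_A = V + ((C−V)·d_A)·d_A = V + 26.1609·d_A = (-1.1012,-26.7255)
T_B = V + ((C−V)·d_B)·d_B = V + 26.1609·d_B = (14.0007,-33.8975)
sweep = 180° − θ = 142.7310°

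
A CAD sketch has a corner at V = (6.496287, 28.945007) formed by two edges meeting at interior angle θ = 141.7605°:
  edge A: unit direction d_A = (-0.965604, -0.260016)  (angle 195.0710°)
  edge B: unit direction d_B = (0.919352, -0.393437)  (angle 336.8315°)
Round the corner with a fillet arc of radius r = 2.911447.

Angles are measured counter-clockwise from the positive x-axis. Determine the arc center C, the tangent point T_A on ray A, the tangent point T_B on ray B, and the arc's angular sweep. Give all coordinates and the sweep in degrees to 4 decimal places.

bisector direction at 265.9513° = (-0.070605,-0.997504)
center distance |VC| = r/sin(θ/2) = 2.911447/sin(70.8803°) = 3.081431
C = V + |VC|·bis = (6.2787,25.8713)
T_A = V + ((C−V)·d_A)·d_A = V + 1.0093·d_A = (5.5217,28.6826)
T_B = V + ((C−V)·d_B)·d_B = V + 1.0093·d_B = (7.4242,28.5479)
sweep = 180° − θ = 38.2395°

center=(6.2787,25.8713) T_A=(5.5217,28.6826) T_B=(7.4242,28.5479) sweep=38.2395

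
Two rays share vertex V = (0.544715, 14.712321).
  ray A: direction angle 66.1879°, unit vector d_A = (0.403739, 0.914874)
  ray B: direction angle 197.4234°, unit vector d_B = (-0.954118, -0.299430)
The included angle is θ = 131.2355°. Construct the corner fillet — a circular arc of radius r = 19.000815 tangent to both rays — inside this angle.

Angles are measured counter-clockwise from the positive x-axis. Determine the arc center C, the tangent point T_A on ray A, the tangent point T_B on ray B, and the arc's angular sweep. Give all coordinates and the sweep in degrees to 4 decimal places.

center=(-13.3616,30.2626) T_A=(4.0217,22.5913) T_B=(-7.6722,12.1336) sweep=48.7645

bisector direction at 131.8056° = (-0.666606,0.745410)
center distance |VC| = r/sin(θ/2) = 19.000815/sin(65.6178°) = 20.861411
C = V + |VC|·bis = (-13.3616,30.2626)
T_A = V + ((C−V)·d_A)·d_A = V + 8.6121·d_A = (4.0217,22.5913)
T_B = V + ((C−V)·d_B)·d_B = V + 8.6121·d_B = (-7.6722,12.1336)
sweep = 180° − θ = 48.7645°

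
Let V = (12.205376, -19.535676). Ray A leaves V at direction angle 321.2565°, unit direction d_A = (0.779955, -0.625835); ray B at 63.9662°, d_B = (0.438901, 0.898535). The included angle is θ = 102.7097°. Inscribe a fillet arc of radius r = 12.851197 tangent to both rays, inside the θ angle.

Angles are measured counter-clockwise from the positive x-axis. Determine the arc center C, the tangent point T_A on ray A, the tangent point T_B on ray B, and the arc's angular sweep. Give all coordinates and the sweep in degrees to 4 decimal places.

center=(28.2626,-15.9431) T_A=(20.2199,-25.9665) T_B=(16.7153,-10.3027) sweep=77.2903

bisector direction at 12.6114° = (0.975874,0.218337)
center distance |VC| = r/sin(θ/2) = 12.851197/sin(51.3548°) = 16.454195
C = V + |VC|·bis = (28.2626,-15.9431)
T_A = V + ((C−V)·d_A)·d_A = V + 10.2756·d_A = (20.2199,-25.9665)
T_B = V + ((C−V)·d_B)·d_B = V + 10.2756·d_B = (16.7153,-10.3027)
sweep = 180° − θ = 77.2903°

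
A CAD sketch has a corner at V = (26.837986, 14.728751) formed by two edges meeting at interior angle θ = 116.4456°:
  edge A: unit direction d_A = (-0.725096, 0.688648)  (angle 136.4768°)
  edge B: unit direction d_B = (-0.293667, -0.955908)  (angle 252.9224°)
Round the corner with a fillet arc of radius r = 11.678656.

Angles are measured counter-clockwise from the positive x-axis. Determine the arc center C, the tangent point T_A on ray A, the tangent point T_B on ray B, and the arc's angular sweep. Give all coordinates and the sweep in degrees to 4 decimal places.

center=(13.5497,11.2427) T_A=(21.5922,19.7109) T_B=(24.7134,7.8131) sweep=63.5544

bisector direction at 194.6996° = (-0.967270,-0.253751)
center distance |VC| = r/sin(θ/2) = 11.678656/sin(58.2228°) = 13.737942
C = V + |VC|·bis = (13.5497,11.2427)
T_A = V + ((C−V)·d_A)·d_A = V + 7.2346·d_A = (21.5922,19.7109)
T_B = V + ((C−V)·d_B)·d_B = V + 7.2346·d_B = (24.7134,7.8131)
sweep = 180° − θ = 63.5544°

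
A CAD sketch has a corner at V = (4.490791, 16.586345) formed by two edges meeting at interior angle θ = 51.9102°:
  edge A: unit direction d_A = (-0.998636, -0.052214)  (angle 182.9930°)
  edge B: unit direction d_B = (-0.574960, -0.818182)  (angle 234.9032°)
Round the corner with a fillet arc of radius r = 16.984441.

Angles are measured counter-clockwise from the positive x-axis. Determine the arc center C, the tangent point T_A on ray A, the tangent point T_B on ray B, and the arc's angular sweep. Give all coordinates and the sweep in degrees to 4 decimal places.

bisector direction at 208.9481° = (-0.875059,-0.484017)
center distance |VC| = r/sin(θ/2) = 16.984441/sin(25.9551°) = 38.806796
C = V + |VC|·bis = (-29.4674,-2.1968)
T_A = V + ((C−V)·d_A)·d_A = V + 34.8926·d_A = (-30.3543,14.7645)
T_B = V + ((C−V)·d_B)·d_B = V + 34.8926·d_B = (-15.5711,-11.9622)
sweep = 180° − θ = 128.0898°

center=(-29.4674,-2.1968) T_A=(-30.3543,14.7645) T_B=(-15.5711,-11.9622) sweep=128.0898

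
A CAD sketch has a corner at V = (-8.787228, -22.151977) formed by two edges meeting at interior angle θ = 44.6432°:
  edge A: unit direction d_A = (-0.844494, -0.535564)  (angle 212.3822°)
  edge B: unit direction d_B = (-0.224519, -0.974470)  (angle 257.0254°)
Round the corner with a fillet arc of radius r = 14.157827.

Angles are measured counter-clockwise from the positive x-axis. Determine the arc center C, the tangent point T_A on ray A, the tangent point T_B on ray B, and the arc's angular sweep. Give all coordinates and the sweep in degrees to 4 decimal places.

center=(-30.3258,-52.5762) T_A=(-37.9082,-40.6200) T_B=(-16.5294,-55.7549) sweep=135.3568

bisector direction at 234.7038° = (-0.577803,-0.816176)
center distance |VC| = r/sin(θ/2) = 14.157827/sin(22.3216°) = 37.276575
C = V + |VC|·bis = (-30.3258,-52.5762)
T_A = V + ((C−V)·d_A)·d_A = V + 34.4833·d_A = (-37.9082,-40.6200)
T_B = V + ((C−V)·d_B)·d_B = V + 34.4833·d_B = (-16.5294,-55.7549)
sweep = 180° − θ = 135.3568°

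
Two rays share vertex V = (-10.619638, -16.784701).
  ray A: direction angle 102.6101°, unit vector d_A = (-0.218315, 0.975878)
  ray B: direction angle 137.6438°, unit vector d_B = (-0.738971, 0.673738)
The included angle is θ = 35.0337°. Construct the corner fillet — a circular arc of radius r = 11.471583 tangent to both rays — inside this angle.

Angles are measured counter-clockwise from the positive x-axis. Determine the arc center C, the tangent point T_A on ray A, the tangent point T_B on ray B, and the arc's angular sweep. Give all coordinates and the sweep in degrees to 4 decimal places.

bisector direction at 120.1270° = (-0.501918,0.864915)
center distance |VC| = r/sin(θ/2) = 11.471583/sin(17.5169°) = 38.113311
C = V + |VC|·bis = (-29.7494,16.1801)
T_A = V + ((C−V)·d_A)·d_A = V + 36.3459·d_A = (-18.5545,18.6845)
T_B = V + ((C−V)·d_B)·d_B = V + 36.3459·d_B = (-37.4782,7.7029)
sweep = 180° − θ = 144.9663°

center=(-29.7494,16.1801) T_A=(-18.5545,18.6845) T_B=(-37.4782,7.7029) sweep=144.9663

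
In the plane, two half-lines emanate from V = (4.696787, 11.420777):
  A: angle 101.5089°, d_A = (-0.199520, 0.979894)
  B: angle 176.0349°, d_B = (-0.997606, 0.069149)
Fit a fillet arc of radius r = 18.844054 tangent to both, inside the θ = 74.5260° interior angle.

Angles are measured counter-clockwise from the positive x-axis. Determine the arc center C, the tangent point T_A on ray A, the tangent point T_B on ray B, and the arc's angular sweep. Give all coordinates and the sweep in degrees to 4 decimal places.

bisector direction at 138.7719° = (-0.752092,0.659058)
center distance |VC| = r/sin(θ/2) = 18.844054/sin(37.2630°) = 31.122783
C = V + |VC|·bis = (-18.7104,31.9325)
T_A = V + ((C−V)·d_A)·d_A = V + 24.7695·d_A = (-0.2452,35.6923)
T_B = V + ((C−V)·d_B)·d_B = V + 24.7695·d_B = (-20.0134,13.1336)
sweep = 180° − θ = 105.4740°

center=(-18.7104,31.9325) T_A=(-0.2452,35.6923) T_B=(-20.0134,13.1336) sweep=105.4740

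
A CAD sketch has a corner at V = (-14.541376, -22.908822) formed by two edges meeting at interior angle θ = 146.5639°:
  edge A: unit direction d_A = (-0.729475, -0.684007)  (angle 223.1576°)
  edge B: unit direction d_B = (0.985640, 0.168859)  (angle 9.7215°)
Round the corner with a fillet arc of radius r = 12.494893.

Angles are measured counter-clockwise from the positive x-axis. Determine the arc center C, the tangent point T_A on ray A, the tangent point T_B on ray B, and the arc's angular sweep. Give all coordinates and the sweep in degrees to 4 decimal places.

center=(-8.7325,-34.5906) T_A=(-17.2791,-25.4759) T_B=(-10.8423,-22.2751) sweep=33.4361

bisector direction at 296.4395° = (0.445253,-0.895405)
center distance |VC| = r/sin(θ/2) = 12.494893/sin(73.2819°) = 13.046337
C = V + |VC|·bis = (-8.7325,-34.5906)
T_A = V + ((C−V)·d_A)·d_A = V + 3.7529·d_A = (-17.2791,-25.4759)
T_B = V + ((C−V)·d_B)·d_B = V + 3.7529·d_B = (-10.8423,-22.2751)
sweep = 180° − θ = 33.4361°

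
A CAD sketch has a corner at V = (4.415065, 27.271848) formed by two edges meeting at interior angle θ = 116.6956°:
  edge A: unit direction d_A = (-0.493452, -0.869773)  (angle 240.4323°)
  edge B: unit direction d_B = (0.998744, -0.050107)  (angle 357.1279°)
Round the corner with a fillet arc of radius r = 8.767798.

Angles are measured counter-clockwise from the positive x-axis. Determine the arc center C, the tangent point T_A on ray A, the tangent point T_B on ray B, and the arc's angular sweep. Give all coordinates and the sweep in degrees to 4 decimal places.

bisector direction at 298.7801° = (0.481449,-0.876474)
center distance |VC| = r/sin(θ/2) = 8.767798/sin(58.3478°) = 10.299919
C = V + |VC|·bis = (9.3740,18.2442)
T_A = V + ((C−V)·d_A)·d_A = V + 5.4050·d_A = (1.7480,22.5707)
T_B = V + ((C−V)·d_B)·d_B = V + 5.4050·d_B = (9.8133,27.0010)
sweep = 180° − θ = 63.3044°

center=(9.3740,18.2442) T_A=(1.7480,22.5707) T_B=(9.8133,27.0010) sweep=63.3044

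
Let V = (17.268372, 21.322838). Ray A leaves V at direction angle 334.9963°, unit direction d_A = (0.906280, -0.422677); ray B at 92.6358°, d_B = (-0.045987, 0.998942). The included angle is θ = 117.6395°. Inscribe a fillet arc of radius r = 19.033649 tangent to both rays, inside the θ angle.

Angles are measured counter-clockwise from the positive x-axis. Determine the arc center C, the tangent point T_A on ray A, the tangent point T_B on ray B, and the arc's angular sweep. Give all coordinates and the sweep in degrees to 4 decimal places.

bisector direction at 33.8160° = (0.830829,0.556528)
center distance |VC| = r/sin(θ/2) = 19.033649/sin(58.8197°) = 22.247455
C = V + |VC|·bis = (35.7522,33.7042)
T_A = V + ((C−V)·d_A)·d_A = V + 11.5182·d_A = (27.7071,16.4544)
T_B = V + ((C−V)·d_B)·d_B = V + 11.5182·d_B = (16.7387,32.8289)
sweep = 180° − θ = 62.3605°

center=(35.7522,33.7042) T_A=(27.7071,16.4544) T_B=(16.7387,32.8289) sweep=62.3605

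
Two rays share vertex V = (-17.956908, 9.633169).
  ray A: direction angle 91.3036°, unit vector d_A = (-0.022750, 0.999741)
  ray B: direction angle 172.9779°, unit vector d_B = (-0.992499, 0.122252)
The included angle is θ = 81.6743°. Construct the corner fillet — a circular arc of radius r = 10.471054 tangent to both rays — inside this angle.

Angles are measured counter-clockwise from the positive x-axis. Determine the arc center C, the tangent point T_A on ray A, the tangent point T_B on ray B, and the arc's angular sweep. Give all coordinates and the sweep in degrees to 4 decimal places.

bisector direction at 132.1408° = (-0.670954,0.741499)
center distance |VC| = r/sin(θ/2) = 10.471054/sin(40.8372°) = 16.012958
C = V + |VC|·bis = (-28.7009,21.5068)
T_A = V + ((C−V)·d_A)·d_A = V + 12.1149·d_A = (-18.2325,21.7450)
T_B = V + ((C−V)·d_B)·d_B = V + 12.1149·d_B = (-29.9810,11.1142)
sweep = 180° − θ = 98.3257°

center=(-28.7009,21.5068) T_A=(-18.2325,21.7450) T_B=(-29.9810,11.1142) sweep=98.3257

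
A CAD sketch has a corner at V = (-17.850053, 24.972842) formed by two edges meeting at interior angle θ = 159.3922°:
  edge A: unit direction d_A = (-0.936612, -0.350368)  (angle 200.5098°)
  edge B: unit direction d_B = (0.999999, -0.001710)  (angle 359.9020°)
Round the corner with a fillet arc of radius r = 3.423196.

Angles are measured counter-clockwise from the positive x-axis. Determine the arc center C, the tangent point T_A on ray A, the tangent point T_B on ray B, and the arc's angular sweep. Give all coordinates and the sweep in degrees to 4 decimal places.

bisector direction at 280.2059° = (0.177186,-0.984177)
center distance |VC| = r/sin(θ/2) = 3.423196/sin(79.6961°) = 3.479307
C = V + |VC|·bis = (-17.2336,21.5486)
T_A = V + ((C−V)·d_A)·d_A = V + 0.6223·d_A = (-18.4329,24.7548)
T_B = V + ((C−V)·d_B)·d_B = V + 0.6223·d_B = (-17.2277,24.9718)
sweep = 180° − θ = 20.6078°

center=(-17.2336,21.5486) T_A=(-18.4329,24.7548) T_B=(-17.2277,24.9718) sweep=20.6078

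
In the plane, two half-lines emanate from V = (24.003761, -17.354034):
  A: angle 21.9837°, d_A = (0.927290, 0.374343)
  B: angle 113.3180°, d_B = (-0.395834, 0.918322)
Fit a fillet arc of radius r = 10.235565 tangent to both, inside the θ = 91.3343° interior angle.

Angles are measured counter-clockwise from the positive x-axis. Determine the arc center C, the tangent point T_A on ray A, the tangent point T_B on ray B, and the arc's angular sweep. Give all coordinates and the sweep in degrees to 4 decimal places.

bisector direction at 67.6508° = (0.380250,0.924884)
center distance |VC| = r/sin(θ/2) = 10.235565/sin(45.6671°) = 14.309628
C = V + |VC|·bis = (29.4450,-4.1193)
T_A = V + ((C−V)·d_A)·d_A = V + 9.9999·d_A = (33.2766,-13.6106)
T_B = V + ((C−V)·d_B)·d_B = V + 9.9999·d_B = (20.0454,-8.1709)
sweep = 180° − θ = 88.6657°

center=(29.4450,-4.1193) T_A=(33.2766,-13.6106) T_B=(20.0454,-8.1709) sweep=88.6657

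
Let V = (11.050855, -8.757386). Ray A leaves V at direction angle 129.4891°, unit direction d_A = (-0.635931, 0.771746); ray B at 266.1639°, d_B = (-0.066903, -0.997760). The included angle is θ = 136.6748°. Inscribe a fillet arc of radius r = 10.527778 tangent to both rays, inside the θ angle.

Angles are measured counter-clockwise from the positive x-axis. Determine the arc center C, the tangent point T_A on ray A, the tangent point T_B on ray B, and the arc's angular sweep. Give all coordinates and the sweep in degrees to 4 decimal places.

center=(0.2669,-12.2252) T_A=(8.3917,-5.5303) T_B=(10.7711,-12.9296) sweep=43.3252

bisector direction at 197.8265° = (-0.951988,-0.306136)
center distance |VC| = r/sin(θ/2) = 10.527778/sin(68.3374°) = 11.327820
C = V + |VC|·bis = (0.2669,-12.2252)
T_A = V + ((C−V)·d_A)·d_A = V + 4.1816·d_A = (8.3917,-5.5303)
T_B = V + ((C−V)·d_B)·d_B = V + 4.1816·d_B = (10.7711,-12.9296)
sweep = 180° − θ = 43.3252°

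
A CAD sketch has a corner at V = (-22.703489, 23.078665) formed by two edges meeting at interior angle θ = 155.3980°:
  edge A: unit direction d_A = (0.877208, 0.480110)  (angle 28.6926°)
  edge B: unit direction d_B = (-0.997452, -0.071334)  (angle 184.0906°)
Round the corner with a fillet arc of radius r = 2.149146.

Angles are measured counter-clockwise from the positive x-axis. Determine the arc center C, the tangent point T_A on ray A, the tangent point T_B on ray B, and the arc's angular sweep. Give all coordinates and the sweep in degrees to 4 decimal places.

center=(-23.3242,25.1889) T_A=(-22.2924,23.3037) T_B=(-23.1709,23.0452) sweep=24.6020

bisector direction at 106.3916° = (-0.282201,0.959355)
center distance |VC| = r/sin(θ/2) = 2.149146/sin(77.6990°) = 2.199646
C = V + |VC|·bis = (-23.3242,25.1889)
T_A = V + ((C−V)·d_A)·d_A = V + 0.4686·d_A = (-22.2924,23.3037)
T_B = V + ((C−V)·d_B)·d_B = V + 0.4686·d_B = (-23.1709,23.0452)
sweep = 180° − θ = 24.6020°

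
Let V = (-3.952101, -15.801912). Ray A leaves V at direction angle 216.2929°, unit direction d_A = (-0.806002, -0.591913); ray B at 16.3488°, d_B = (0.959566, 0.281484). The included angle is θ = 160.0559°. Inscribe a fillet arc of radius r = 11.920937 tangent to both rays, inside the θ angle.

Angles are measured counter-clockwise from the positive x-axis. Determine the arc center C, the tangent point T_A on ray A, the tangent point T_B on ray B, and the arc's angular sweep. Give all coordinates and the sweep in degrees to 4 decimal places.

center=(1.4147,-26.6508) T_A=(-5.6415,-17.0426) T_B=(-1.9409,-15.2119) sweep=19.9441

bisector direction at 296.3209° = (0.443397,-0.896325)
center distance |VC| = r/sin(θ/2) = 11.920937/sin(80.0280°) = 12.103797
C = V + |VC|·bis = (1.4147,-26.6508)
T_A = V + ((C−V)·d_A)·d_A = V + 2.0960·d_A = (-5.6415,-17.0426)
T_B = V + ((C−V)·d_B)·d_B = V + 2.0960·d_B = (-1.9409,-15.2119)
sweep = 180° − θ = 19.9441°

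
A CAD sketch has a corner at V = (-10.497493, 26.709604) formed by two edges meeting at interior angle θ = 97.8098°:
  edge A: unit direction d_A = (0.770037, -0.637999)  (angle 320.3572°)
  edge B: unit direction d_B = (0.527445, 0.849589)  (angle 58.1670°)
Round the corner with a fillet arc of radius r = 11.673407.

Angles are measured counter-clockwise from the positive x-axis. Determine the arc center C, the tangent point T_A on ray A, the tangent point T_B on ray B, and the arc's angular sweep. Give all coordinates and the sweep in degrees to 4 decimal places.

center=(4.7903,29.2027) T_A=(-2.6573,20.2137) T_B=(-5.1273,35.3598) sweep=82.1902

bisector direction at 9.2621° = (0.986962,0.160951)
center distance |VC| = r/sin(θ/2) = 11.673407/sin(48.9049°) = 15.489787
C = V + |VC|·bis = (4.7903,29.2027)
T_A = V + ((C−V)·d_A)·d_A = V + 10.1816·d_A = (-2.6573,20.2137)
T_B = V + ((C−V)·d_B)·d_B = V + 10.1816·d_B = (-5.1273,35.3598)
sweep = 180° − θ = 82.1902°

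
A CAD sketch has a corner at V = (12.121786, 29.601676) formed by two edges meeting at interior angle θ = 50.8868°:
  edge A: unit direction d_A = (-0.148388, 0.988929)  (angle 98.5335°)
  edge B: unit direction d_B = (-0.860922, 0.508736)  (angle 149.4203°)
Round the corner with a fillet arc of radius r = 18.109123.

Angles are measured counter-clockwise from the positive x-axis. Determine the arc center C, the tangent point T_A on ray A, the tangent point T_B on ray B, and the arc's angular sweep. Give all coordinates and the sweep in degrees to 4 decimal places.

center=(-11.4350,64.5564) T_A=(6.4737,67.2436) T_B=(-20.6477,48.9659) sweep=129.1132

bisector direction at 123.9769° = (-0.558859,0.829263)
center distance |VC| = r/sin(θ/2) = 18.109123/sin(25.4434°) = 42.151562
C = V + |VC|·bis = (-11.4350,64.5564)
T_A = V + ((C−V)·d_A)·d_A = V + 38.0633·d_A = (6.4737,67.2436)
T_B = V + ((C−V)·d_B)·d_B = V + 38.0633·d_B = (-20.6477,48.9659)
sweep = 180° − θ = 129.1132°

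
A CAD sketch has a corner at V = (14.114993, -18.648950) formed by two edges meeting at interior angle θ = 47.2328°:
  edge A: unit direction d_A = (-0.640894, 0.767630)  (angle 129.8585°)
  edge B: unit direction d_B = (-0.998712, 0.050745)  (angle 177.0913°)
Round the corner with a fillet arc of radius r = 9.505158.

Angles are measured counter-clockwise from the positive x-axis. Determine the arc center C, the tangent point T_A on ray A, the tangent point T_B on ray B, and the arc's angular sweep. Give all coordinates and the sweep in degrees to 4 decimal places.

center=(-7.1141,-8.0529) T_A=(0.1823,-1.9611) T_B=(-7.5965,-17.5458) sweep=132.7672

bisector direction at 153.4749° = (-0.894739,0.446590)
center distance |VC| = r/sin(θ/2) = 9.505158/sin(23.6164°) = 23.726634
C = V + |VC|·bis = (-7.1141,-8.0529)
T_A = V + ((C−V)·d_A)·d_A = V + 21.7395·d_A = (0.1823,-1.9611)
T_B = V + ((C−V)·d_B)·d_B = V + 21.7395·d_B = (-7.5965,-17.5458)
sweep = 180° − θ = 132.7672°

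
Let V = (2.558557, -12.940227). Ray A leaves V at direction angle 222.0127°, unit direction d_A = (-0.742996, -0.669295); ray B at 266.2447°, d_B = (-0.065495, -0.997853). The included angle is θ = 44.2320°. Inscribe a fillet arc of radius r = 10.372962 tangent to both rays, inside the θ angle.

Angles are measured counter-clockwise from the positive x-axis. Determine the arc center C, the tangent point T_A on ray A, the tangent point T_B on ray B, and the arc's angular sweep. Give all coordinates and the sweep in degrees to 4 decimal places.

center=(-9.4639,-37.7311) T_A=(-16.4065,-30.0240) T_B=(0.8868,-38.4105) sweep=135.7680

bisector direction at 244.1287° = (-0.436351,-0.899776)
center distance |VC| = r/sin(θ/2) = 10.372962/sin(22.1160°) = 27.552273
C = V + |VC|·bis = (-9.4639,-37.7311)
T_A = V + ((C−V)·d_A)·d_A = V + 25.5251·d_A = (-16.4065,-30.0240)
T_B = V + ((C−V)·d_B)·d_B = V + 25.5251·d_B = (0.8868,-38.4105)
sweep = 180° − θ = 135.7680°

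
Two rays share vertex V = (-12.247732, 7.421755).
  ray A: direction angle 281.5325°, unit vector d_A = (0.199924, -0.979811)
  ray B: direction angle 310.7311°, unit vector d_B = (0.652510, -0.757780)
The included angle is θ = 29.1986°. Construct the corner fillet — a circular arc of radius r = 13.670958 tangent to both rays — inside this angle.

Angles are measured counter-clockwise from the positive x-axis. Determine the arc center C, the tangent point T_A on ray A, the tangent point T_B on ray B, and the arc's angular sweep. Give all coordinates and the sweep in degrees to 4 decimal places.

center=(11.6405,-41.2717) T_A=(-1.7545,-44.0049) T_B=(22.0001,-32.3513) sweep=150.8014

bisector direction at 296.1318° = (0.440438,-0.897783)
center distance |VC| = r/sin(θ/2) = 13.670958/sin(14.5993°) = 54.237450
C = V + |VC|·bis = (11.6405,-41.2717)
T_A = V + ((C−V)·d_A)·d_A = V + 52.4862·d_A = (-1.7545,-44.0049)
T_B = V + ((C−V)·d_B)·d_B = V + 52.4862·d_B = (22.0001,-32.3513)
sweep = 180° − θ = 150.8014°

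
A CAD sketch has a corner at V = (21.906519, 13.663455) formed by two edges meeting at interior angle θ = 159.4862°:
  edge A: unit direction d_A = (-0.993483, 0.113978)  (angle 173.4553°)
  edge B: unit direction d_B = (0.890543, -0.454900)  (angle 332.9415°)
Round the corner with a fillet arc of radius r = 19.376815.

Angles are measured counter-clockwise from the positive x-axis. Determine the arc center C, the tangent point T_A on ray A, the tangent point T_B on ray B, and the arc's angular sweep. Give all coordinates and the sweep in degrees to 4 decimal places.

center=(16.2145,-5.1874) T_A=(18.4231,14.0631) T_B=(25.0290,12.0684) sweep=20.5138

bisector direction at 253.1984° = (-0.289059,-0.957311)
center distance |VC| = r/sin(θ/2) = 19.376815/sin(79.7431°) = 19.691500
C = V + |VC|·bis = (16.2145,-5.1874)
T_A = V + ((C−V)·d_A)·d_A = V + 3.5063·d_A = (18.4231,14.0631)
T_B = V + ((C−V)·d_B)·d_B = V + 3.5063·d_B = (25.0290,12.0684)
sweep = 180° − θ = 20.5138°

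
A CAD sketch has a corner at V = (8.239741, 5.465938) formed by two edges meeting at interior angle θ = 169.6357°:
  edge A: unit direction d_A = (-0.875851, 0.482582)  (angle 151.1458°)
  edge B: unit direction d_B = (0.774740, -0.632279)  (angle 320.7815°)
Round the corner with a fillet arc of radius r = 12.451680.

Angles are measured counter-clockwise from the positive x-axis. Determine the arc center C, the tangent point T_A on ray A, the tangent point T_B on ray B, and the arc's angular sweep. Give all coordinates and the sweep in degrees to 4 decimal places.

bisector direction at 235.9637° = (-0.559719,-0.828683)
center distance |VC| = r/sin(θ/2) = 12.451680/sin(84.8179°) = 12.502784
C = V + |VC|·bis = (1.2417,-4.8949)
T_A = V + ((C−V)·d_A)·d_A = V + 1.1293·d_A = (7.2507,6.0109)
T_B = V + ((C−V)·d_B)·d_B = V + 1.1293·d_B = (9.1146,4.7519)
sweep = 180° − θ = 10.3643°

center=(1.2417,-4.8949) T_A=(7.2507,6.0109) T_B=(9.1146,4.7519) sweep=10.3643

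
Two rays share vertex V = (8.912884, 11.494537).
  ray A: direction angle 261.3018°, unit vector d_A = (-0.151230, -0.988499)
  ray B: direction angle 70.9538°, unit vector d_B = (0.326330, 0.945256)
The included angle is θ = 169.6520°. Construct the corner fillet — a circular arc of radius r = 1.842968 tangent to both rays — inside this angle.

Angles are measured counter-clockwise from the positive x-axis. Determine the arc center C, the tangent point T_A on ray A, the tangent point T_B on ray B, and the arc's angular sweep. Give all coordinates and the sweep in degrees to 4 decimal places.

center=(10.7094,11.0509) T_A=(8.8876,11.3296) T_B=(8.9673,11.6523) sweep=10.3480

bisector direction at 346.1278° = (0.970833,-0.239757)
center distance |VC| = r/sin(θ/2) = 1.842968/sin(84.8260°) = 1.850508
C = V + |VC|·bis = (10.7094,11.0509)
T_A = V + ((C−V)·d_A)·d_A = V + 0.1669·d_A = (8.8876,11.3296)
T_B = V + ((C−V)·d_B)·d_B = V + 0.1669·d_B = (8.9673,11.6523)
sweep = 180° − θ = 10.3480°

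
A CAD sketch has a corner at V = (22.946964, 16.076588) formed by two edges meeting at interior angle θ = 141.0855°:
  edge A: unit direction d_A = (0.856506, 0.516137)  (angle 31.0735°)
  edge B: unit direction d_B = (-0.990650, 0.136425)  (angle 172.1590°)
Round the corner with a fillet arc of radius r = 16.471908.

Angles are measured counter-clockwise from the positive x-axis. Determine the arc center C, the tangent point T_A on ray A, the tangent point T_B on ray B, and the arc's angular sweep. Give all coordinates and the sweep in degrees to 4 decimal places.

center=(19.4294,33.1884) T_A=(27.9311,19.0801) T_B=(17.1822,16.8705) sweep=38.9145

bisector direction at 101.6162° = (-0.201356,0.979518)
center distance |VC| = r/sin(θ/2) = 16.471908/sin(70.5427°) = 17.469591
C = V + |VC|·bis = (19.4294,33.1884)
T_A = V + ((C−V)·d_A)·d_A = V + 5.8192·d_A = (27.9311,19.0801)
T_B = V + ((C−V)·d_B)·d_B = V + 5.8192·d_B = (17.1822,16.8705)
sweep = 180° − θ = 38.9145°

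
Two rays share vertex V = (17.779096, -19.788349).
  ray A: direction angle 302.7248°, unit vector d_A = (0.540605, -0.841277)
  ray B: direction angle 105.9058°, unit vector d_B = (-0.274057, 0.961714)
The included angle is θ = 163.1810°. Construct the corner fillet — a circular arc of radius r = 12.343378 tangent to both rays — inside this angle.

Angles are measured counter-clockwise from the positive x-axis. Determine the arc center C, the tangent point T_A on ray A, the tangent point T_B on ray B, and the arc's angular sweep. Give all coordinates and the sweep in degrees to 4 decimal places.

bisector direction at 24.3153° = (0.911293,0.411758)
center distance |VC| = r/sin(θ/2) = 12.343378/sin(81.5905°) = 12.477535
C = V + |VC|·bis = (29.1498,-14.6506)
T_A = V + ((C−V)·d_A)·d_A = V + 1.8248·d_A = (18.7656,-21.3235)
T_B = V + ((C−V)·d_B)·d_B = V + 1.8248·d_B = (17.2790,-18.0334)
sweep = 180° − θ = 16.8190°

center=(29.1498,-14.6506) T_A=(18.7656,-21.3235) T_B=(17.2790,-18.0334) sweep=16.8190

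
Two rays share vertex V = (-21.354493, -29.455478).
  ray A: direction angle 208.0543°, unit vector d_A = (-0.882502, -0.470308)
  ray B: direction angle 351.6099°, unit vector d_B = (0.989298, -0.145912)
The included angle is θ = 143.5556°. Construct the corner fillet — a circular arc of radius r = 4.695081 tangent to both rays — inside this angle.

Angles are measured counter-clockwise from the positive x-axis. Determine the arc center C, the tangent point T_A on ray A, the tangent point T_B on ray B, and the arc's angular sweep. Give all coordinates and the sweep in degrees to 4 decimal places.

center=(-20.5104,-34.3258) T_A=(-22.7186,-30.1824) T_B=(-19.8254,-29.6810) sweep=36.4444

bisector direction at 279.8321° = (0.170762,-0.985312)
center distance |VC| = r/sin(θ/2) = 4.695081/sin(71.7778°) = 4.942966
C = V + |VC|·bis = (-20.5104,-34.3258)
T_A = V + ((C−V)·d_A)·d_A = V + 1.5457·d_A = (-22.7186,-30.1824)
T_B = V + ((C−V)·d_B)·d_B = V + 1.5457·d_B = (-19.8254,-29.6810)
sweep = 180° − θ = 36.4444°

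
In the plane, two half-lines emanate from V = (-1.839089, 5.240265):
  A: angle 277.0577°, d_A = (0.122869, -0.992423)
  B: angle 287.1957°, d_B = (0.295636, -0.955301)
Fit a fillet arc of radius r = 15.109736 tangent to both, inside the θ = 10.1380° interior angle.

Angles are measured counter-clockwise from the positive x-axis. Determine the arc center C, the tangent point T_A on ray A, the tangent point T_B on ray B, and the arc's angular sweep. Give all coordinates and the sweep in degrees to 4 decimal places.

center=(34.0859,-161.9546) T_A=(19.0906,-163.8112) T_B=(48.5202,-157.4877) sweep=169.8620

bisector direction at 282.1267° = (0.210074,-0.977685)
center distance |VC| = r/sin(θ/2) = 15.109736/sin(5.0690°) = 171.010945
C = V + |VC|·bis = (34.0859,-161.9546)
T_A = V + ((C−V)·d_A)·d_A = V + 170.3421·d_A = (19.0906,-163.8112)
T_B = V + ((C−V)·d_B)·d_B = V + 170.3421·d_B = (48.5202,-157.4877)
sweep = 180° − θ = 169.8620°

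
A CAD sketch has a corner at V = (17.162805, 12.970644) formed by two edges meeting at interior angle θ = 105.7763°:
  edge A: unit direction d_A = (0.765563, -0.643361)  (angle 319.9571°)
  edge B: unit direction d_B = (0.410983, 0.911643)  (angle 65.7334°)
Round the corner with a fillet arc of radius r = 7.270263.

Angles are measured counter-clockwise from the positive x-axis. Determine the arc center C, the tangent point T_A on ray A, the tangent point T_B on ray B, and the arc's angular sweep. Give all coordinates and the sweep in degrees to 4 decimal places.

center=(26.0514,14.9975) T_A=(21.3740,9.4316) T_B=(19.4235,17.9854) sweep=74.2237

bisector direction at 12.8453° = (0.974974,0.222319)
center distance |VC| = r/sin(θ/2) = 7.270263/sin(52.8882°) = 9.116784
C = V + |VC|·bis = (26.0514,14.9975)
T_A = V + ((C−V)·d_A)·d_A = V + 5.5008·d_A = (21.3740,9.4316)
T_B = V + ((C−V)·d_B)·d_B = V + 5.5008·d_B = (19.4235,17.9854)
sweep = 180° − θ = 74.2237°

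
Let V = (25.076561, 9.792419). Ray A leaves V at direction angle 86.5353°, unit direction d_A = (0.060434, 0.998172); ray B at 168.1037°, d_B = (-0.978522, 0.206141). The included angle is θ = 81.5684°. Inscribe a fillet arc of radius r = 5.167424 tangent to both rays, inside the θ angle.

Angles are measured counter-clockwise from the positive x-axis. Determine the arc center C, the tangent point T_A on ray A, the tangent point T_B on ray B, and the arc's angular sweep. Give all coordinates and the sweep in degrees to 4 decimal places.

bisector direction at 127.3195° = (-0.606259,0.795267)
center distance |VC| = r/sin(θ/2) = 5.167424/sin(40.7842°) = 7.910794
C = V + |VC|·bis = (20.2806,16.0836)
T_A = V + ((C−V)·d_A)·d_A = V + 5.9899·d_A = (25.4385,15.7713)
T_B = V + ((C−V)·d_B)·d_B = V + 5.9899·d_B = (19.2154,11.0272)
sweep = 180° − θ = 98.4316°

center=(20.2806,16.0836) T_A=(25.4385,15.7713) T_B=(19.2154,11.0272) sweep=98.4316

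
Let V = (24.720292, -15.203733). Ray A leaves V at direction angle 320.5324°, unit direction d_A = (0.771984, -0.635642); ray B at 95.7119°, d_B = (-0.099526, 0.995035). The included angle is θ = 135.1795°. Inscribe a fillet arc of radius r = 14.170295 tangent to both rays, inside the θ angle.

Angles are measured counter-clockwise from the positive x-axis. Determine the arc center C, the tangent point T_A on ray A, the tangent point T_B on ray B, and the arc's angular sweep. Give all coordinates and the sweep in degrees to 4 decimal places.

bisector direction at 28.1221° = (0.881945,0.471353)
center distance |VC| = r/sin(θ/2) = 14.170295/sin(67.5897°) = 15.327890
C = V + |VC|·bis = (38.2386,-7.9789)
T_A = V + ((C−V)·d_A)·d_A = V + 5.8435·d_A = (29.2314,-18.9181)
T_B = V + ((C−V)·d_B)·d_B = V + 5.8435·d_B = (24.1387,-9.3892)
sweep = 180° − θ = 44.8205°

center=(38.2386,-7.9789) T_A=(29.2314,-18.9181) T_B=(24.1387,-9.3892) sweep=44.8205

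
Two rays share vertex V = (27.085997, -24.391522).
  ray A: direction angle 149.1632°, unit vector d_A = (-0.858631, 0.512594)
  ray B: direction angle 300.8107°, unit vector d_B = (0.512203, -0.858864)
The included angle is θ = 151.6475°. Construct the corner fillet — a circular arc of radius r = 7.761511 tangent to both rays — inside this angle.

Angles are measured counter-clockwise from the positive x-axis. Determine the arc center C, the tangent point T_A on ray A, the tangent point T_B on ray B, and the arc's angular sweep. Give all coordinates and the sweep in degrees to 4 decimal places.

bisector direction at 224.9870° = (-0.707268,-0.706946)
center distance |VC| = r/sin(θ/2) = 7.761511/sin(75.8238°) = 8.005297
C = V + |VC|·bis = (21.4241,-30.0508)
T_A = V + ((C−V)·d_A)·d_A = V + 1.9605·d_A = (25.4026,-23.3866)
T_B = V + ((C−V)·d_B)·d_B = V + 1.9605·d_B = (28.0902,-26.0754)
sweep = 180° − θ = 28.3525°

center=(21.4241,-30.0508) T_A=(25.4026,-23.3866) T_B=(28.0902,-26.0754) sweep=28.3525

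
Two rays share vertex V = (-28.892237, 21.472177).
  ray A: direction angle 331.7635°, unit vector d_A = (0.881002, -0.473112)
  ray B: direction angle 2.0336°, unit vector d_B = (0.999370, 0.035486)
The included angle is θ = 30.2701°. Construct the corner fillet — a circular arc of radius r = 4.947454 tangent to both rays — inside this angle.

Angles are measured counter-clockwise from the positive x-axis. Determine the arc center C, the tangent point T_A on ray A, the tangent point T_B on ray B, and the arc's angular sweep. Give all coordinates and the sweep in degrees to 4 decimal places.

center=(-10.4366,17.1769) T_A=(-12.7773,12.8182) T_B=(-10.6122,22.1213) sweep=149.7299

bisector direction at 346.8986° = (0.973970,-0.226676)
center distance |VC| = r/sin(θ/2) = 4.947454/sin(15.1350°) = 18.948860
C = V + |VC|·bis = (-10.4366,17.1769)
T_A = V + ((C−V)·d_A)·d_A = V + 18.2916·d_A = (-12.7773,12.8182)
T_B = V + ((C−V)·d_B)·d_B = V + 18.2916·d_B = (-10.6122,22.1213)
sweep = 180° − θ = 149.7299°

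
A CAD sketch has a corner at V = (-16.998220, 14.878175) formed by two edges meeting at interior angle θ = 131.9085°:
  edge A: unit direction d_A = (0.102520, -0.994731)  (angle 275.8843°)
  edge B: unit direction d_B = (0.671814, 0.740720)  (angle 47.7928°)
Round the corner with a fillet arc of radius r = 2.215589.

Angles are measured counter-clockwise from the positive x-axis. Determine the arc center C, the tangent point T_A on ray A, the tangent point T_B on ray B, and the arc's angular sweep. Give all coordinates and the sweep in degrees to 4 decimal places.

bisector direction at 341.8385° = (0.950182,-0.311696)
center distance |VC| = r/sin(θ/2) = 2.215589/sin(65.9543°) = 2.426127
C = V + |VC|·bis = (-14.6930,14.1220)
T_A = V + ((C−V)·d_A)·d_A = V + 0.9886·d_A = (-16.8969,13.8948)
T_B = V + ((C−V)·d_B)·d_B = V + 0.9886·d_B = (-16.3341,15.6104)
sweep = 180° − θ = 48.0915°

center=(-14.6930,14.1220) T_A=(-16.8969,13.8948) T_B=(-16.3341,15.6104) sweep=48.0915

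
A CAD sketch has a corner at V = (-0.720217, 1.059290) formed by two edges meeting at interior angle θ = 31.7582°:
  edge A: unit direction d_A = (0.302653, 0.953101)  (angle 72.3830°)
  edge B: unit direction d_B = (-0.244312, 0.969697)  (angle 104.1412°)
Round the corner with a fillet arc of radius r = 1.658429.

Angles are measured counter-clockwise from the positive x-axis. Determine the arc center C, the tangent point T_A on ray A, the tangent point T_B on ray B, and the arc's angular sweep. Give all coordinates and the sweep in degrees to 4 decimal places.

bisector direction at 88.2621° = (0.030327,0.999540)
center distance |VC| = r/sin(θ/2) = 1.658429/sin(15.8791°) = 6.061324
C = V + |VC|·bis = (-0.5364,7.1178)
T_A = V + ((C−V)·d_A)·d_A = V + 5.8300·d_A = (1.0443,6.6159)
T_B = V + ((C−V)·d_B)·d_B = V + 5.8300·d_B = (-2.1446,6.7127)
sweep = 180° − θ = 148.2418°

center=(-0.5364,7.1178) T_A=(1.0443,6.6159) T_B=(-2.1446,6.7127) sweep=148.2418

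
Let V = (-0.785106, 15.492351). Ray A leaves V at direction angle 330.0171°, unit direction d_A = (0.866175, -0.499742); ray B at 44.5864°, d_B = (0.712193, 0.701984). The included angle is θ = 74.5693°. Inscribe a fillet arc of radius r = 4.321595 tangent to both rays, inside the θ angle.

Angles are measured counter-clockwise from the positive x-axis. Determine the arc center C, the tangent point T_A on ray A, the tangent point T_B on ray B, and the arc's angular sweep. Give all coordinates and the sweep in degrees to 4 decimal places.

center=(6.2910,16.3990) T_A=(4.1314,12.6558) T_B=(3.2573,19.4769) sweep=105.4307

bisector direction at 7.3018° = (0.991891,0.127095)
center distance |VC| = r/sin(θ/2) = 4.321595/sin(37.2846°) = 7.133991
C = V + |VC|·bis = (6.2910,16.3990)
T_A = V + ((C−V)·d_A)·d_A = V + 5.6761·d_A = (4.1314,12.6558)
T_B = V + ((C−V)·d_B)·d_B = V + 5.6761·d_B = (3.2573,19.4769)
sweep = 180° − θ = 105.4307°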